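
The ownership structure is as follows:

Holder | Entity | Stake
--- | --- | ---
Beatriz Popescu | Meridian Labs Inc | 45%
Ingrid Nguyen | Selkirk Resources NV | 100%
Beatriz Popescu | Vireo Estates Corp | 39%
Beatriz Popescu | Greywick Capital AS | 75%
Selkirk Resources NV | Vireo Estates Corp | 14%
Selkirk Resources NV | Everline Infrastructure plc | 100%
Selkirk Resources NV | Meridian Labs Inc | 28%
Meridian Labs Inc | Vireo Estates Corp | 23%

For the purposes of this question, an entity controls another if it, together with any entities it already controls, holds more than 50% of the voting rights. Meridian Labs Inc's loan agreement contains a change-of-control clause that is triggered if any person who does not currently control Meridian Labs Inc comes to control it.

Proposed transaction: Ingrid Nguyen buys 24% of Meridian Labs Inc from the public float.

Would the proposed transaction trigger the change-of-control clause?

The purchase changes only Ingrid's holdings, so Ingrid is the only person who could newly come to control Meridian.
Ingrid holds 100% of Selkirk, so Ingrid controls Selkirk.
Selkirk holds 100% of Everline, so Ingrid controls Everline.
In Meridian, Ingrid's side holds only 28%, not > 50%.
So before the transaction, Ingrid does not control Meridian.
After the purchase, Ingrid holds 24% of Meridian directly.
Selkirk and Ingrid together hold 28% + 24% = 52% of Meridian, so Ingrid controls Meridian.
Ingrid did not control Meridian before and does after, so the clause is triggered.

Yes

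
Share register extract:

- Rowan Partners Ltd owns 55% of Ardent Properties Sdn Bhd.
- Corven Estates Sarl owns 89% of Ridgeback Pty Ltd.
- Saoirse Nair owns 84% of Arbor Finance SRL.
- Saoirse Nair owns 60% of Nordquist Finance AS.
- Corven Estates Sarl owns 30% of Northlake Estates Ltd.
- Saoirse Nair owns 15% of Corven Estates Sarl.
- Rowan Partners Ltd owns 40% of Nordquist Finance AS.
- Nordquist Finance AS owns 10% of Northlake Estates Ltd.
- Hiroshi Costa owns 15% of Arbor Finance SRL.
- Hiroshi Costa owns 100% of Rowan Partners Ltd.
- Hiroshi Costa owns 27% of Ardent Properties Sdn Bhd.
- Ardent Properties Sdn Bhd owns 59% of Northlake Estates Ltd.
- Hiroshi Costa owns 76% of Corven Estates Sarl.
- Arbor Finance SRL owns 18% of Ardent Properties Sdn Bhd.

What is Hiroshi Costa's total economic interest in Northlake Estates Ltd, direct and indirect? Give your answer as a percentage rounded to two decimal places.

Hiroshi reaches Northlake along 5 paths.
Via Corven: 76% × 30% = 22.8%.
Via Rowan → Nordquist: 100% × 40% × 10% = 4%.
Via Arbor → Ardent: 15% × 18% × 59% = 1.593%.
Via Ardent: 27% × 59% = 15.93%.
Via Rowan → Ardent: 100% × 55% × 59% = 32.45%.
Total: 22.8% + 4% + 1.593% + 15.93% + 32.45% = 76.773%.
Rounded: 76.77%.

76.77%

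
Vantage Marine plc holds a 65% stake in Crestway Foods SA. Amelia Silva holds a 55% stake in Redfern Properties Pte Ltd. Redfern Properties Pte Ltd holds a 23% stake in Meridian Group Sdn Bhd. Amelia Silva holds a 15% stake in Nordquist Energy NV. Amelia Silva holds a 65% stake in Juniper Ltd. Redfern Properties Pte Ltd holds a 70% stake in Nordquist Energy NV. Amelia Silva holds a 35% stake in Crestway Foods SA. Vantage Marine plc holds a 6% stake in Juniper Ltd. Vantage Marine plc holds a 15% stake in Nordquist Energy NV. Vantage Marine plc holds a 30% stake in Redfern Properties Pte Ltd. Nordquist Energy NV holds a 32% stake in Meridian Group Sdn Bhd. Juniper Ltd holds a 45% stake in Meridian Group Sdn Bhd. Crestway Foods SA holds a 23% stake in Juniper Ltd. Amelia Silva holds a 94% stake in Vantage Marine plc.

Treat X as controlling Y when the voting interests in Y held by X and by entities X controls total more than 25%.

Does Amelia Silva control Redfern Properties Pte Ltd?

Amelia holds 94% of Vantage, so Amelia controls Vantage.
Vantage and Amelia together hold 30% + 55% = 85% of Redfern, so Amelia controls Redfern.

Yes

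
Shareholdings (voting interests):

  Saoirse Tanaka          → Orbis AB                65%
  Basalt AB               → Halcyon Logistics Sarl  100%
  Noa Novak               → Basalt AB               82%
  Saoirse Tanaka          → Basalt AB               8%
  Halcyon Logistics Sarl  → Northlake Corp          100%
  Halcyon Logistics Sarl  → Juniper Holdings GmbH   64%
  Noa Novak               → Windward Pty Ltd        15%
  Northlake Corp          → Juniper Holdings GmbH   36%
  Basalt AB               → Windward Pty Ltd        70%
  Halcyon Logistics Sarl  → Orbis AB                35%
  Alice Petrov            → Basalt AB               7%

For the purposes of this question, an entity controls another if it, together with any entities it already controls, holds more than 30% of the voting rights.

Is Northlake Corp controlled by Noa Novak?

Yes

Noa holds 82% of Basalt, so Noa controls Basalt.
Basalt holds 100% of Halcyon, so Noa controls Halcyon.
Halcyon holds 100% of Northlake, so Noa controls Northlake.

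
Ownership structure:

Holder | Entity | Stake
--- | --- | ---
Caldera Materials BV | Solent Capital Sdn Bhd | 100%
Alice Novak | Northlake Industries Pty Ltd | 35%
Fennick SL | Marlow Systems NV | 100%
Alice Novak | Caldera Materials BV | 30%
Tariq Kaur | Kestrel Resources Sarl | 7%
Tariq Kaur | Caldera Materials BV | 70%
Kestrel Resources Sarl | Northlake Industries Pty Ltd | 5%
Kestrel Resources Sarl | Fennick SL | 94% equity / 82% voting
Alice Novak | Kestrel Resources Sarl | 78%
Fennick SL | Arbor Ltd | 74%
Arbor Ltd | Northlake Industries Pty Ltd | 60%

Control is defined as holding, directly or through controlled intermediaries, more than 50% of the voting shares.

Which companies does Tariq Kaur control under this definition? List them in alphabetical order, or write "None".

Tariq holds 70% of Caldera, so Tariq controls Caldera.
Caldera holds 100% of Solent, so Tariq controls Solent.
No other company's threshold is met.

Caldera Materials BV, Solent Capital Sdn Bhd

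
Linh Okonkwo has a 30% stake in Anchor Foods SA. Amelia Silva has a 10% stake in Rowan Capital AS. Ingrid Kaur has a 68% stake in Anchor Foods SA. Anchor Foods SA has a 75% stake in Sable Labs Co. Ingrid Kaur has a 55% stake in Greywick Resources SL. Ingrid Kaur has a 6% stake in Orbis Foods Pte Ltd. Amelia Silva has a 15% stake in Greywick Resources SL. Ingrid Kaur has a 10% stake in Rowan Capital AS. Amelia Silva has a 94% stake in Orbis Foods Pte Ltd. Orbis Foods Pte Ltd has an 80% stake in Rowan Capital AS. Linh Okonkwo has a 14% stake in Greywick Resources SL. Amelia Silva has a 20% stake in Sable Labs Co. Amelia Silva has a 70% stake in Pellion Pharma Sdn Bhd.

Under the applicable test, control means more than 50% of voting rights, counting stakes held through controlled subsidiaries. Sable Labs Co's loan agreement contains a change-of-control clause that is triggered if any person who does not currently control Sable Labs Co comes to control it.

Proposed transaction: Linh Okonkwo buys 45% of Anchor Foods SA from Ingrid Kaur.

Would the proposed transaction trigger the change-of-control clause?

Yes

The purchase adds only to Linh's holdings (Ingrid's stake shrinks), so Linh is the only person who could newly come to control Sable.
Linh's largest direct stake is 30% in Anchor, which does not meet the threshold, so Linh controls no company.
Neither Linh nor any entity Linh controls holds any voting interest in Sable.
So before the transaction, Linh does not control Sable.
After the purchase, Linh's direct stake in Anchor rises to 30% + 45% = 75%, and Ingrid's stake falls to 23%.
Linh holds 75% of Anchor, so Linh controls Anchor.
Anchor holds 75% of Sable, so Linh controls Sable.
Linh did not control Sable before and does after, so the clause is triggered.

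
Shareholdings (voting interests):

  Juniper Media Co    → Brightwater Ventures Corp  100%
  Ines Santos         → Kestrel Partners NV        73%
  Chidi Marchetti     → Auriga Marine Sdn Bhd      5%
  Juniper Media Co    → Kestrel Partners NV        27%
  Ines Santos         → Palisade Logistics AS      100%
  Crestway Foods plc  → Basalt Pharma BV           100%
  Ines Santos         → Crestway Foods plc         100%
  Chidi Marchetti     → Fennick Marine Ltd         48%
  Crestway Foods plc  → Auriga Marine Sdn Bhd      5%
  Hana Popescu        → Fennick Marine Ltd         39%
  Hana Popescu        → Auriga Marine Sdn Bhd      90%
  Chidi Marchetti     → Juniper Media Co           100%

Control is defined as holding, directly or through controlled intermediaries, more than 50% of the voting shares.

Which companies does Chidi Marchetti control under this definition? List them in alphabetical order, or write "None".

Chidi holds 100% of Juniper, so Chidi controls Juniper.
Juniper holds 100% of Brightwater, so Chidi controls Brightwater.
No other company's threshold is met.

Brightwater Ventures Corp, Juniper Media Co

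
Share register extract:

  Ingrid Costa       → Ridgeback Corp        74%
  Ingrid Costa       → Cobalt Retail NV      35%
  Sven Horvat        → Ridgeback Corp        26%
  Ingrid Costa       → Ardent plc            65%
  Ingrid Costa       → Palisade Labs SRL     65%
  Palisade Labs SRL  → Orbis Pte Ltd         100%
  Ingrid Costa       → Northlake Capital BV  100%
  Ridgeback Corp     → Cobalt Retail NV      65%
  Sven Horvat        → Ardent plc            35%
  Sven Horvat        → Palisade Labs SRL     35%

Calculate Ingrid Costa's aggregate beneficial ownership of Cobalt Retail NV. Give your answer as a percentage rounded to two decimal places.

Ingrid reaches Cobalt along 2 paths.
Via Ridgeback: 74% × 65% = 48.1%.
Direct stake: 35% = 35%.
Total: 48.1% + 35% = 83.1%.
Rounded: 83.10%.

83.10%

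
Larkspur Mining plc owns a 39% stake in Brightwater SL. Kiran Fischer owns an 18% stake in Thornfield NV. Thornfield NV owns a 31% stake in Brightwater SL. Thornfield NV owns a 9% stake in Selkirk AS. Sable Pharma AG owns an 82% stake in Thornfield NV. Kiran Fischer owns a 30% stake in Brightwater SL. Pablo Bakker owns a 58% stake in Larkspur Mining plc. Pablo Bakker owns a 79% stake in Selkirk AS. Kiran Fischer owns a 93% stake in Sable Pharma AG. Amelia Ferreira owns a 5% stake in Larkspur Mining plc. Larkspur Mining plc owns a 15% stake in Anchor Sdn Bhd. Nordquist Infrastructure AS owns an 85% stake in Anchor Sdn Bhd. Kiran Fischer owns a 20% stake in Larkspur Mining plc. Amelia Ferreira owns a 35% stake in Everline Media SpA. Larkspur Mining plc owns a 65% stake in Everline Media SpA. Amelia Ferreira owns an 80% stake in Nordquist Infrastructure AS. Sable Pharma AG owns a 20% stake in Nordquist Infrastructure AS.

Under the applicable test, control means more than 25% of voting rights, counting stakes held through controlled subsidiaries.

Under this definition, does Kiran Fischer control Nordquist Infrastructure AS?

No

Kiran holds 93% of Sable, so Kiran controls Sable.
Sable and Kiran together hold 82% + 18% = 100% of Thornfield, so Kiran controls Thornfield.
Kiran and Thornfield together hold 30% + 31% = 61% of Brightwater, so Kiran controls Brightwater.
In Nordquist, Kiran's side holds only 20%, not > 25%.
So Kiran does not control Nordquist.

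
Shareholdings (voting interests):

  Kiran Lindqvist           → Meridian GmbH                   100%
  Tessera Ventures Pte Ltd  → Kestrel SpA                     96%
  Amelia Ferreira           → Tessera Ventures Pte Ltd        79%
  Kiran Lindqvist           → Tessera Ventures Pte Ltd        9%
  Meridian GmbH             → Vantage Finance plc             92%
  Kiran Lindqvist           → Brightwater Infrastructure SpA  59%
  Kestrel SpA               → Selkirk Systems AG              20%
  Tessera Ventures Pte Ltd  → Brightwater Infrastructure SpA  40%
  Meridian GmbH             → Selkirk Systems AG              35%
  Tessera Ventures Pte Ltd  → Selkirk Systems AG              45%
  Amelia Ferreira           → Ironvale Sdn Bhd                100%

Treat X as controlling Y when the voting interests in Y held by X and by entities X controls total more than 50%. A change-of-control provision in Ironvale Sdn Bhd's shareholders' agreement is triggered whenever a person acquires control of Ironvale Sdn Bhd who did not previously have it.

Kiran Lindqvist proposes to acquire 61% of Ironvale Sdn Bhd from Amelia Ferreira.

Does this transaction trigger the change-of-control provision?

Yes

The purchase adds only to Kiran's holdings (Amelia's stake shrinks), so Kiran is the only person who could newly come to control Ironvale.
Kiran holds 100% of Meridian, so Kiran controls Meridian.
Kiran holds 59% of Brightwater, so Kiran controls Brightwater.
Meridian holds 92% of Vantage, so Kiran controls Vantage.
Neither Kiran nor any entity Kiran controls holds any voting interest in Ironvale.
So before the transaction, Kiran does not control Ironvale.
After the purchase, Kiran holds 61% of Ironvale directly, and Amelia's stake falls to 39%.
Kiran holds 61% of Ironvale, so Kiran controls Ironvale.
Kiran did not control Ironvale before and does after, so the clause is triggered.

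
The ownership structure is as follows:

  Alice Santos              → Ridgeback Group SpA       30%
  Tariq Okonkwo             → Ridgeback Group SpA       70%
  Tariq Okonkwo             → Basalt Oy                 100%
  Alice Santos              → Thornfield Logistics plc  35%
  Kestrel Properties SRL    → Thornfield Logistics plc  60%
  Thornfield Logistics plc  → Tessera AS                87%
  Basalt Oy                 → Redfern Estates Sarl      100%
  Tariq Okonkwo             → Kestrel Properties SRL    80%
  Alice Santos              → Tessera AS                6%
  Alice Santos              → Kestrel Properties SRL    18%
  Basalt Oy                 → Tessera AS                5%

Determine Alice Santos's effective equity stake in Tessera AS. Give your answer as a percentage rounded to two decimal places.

Alice reaches Tessera along 3 paths.
Direct stake: 6% = 6%.
Via Kestrel → Thornfield: 18% × 60% × 87% = 9.396%.
Via Thornfield: 35% × 87% = 30.45%.
Total: 6% + 9.396% + 30.45% = 45.846%.
Rounded: 45.85%.

45.85%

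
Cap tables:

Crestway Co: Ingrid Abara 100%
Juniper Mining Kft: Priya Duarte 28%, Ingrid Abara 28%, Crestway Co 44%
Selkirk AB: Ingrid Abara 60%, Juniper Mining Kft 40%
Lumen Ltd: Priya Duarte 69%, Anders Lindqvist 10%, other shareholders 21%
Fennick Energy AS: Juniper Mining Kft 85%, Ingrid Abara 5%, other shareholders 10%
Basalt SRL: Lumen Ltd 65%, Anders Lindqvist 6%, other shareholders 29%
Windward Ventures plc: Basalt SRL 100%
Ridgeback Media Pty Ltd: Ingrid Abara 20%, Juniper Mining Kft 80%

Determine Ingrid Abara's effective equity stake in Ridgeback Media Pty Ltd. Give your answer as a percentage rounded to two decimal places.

Ingrid reaches Ridgeback along 3 paths.
Direct stake: 20% = 20%.
Via Juniper: 28% × 80% = 22.4%.
Via Crestway → Juniper: 100% × 44% × 80% = 35.2%.
Total: 20% + 22.4% + 35.2% = 77.6%.
Rounded: 77.60%.

77.60%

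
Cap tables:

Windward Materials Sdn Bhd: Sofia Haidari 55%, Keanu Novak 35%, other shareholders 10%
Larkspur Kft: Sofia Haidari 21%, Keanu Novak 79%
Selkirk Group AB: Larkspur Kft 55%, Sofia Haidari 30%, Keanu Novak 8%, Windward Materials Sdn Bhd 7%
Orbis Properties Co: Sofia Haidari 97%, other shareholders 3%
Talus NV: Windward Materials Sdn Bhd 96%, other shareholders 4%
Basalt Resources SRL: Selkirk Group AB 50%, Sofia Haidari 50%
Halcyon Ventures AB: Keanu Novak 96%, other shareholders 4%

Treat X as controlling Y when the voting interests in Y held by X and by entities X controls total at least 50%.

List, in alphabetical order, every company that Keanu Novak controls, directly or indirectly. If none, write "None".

Basalt Resources SRL, Halcyon Ventures AB, Larkspur Kft, Selkirk Group AB

Keanu holds 79% of Larkspur, so Keanu controls Larkspur.
Larkspur and Keanu together hold 55% + 8% = 63% of Selkirk, so Keanu controls Selkirk.
Selkirk holds 50% of Basalt, so Keanu controls Basalt.
Keanu holds 96% of Halcyon, so Keanu controls Halcyon.
No other company's threshold is met.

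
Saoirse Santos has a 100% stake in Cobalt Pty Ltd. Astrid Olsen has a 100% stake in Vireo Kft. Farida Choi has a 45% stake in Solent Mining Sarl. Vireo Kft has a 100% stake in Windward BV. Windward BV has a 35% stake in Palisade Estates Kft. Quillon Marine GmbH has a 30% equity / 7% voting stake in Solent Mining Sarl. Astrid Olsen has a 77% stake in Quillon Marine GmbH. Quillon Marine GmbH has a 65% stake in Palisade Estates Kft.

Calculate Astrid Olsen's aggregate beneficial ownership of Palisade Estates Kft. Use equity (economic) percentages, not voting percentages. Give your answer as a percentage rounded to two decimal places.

Astrid reaches Palisade along 2 paths.
Via Vireo → Windward: 100% × 100% × 35% = 35%.
Via Quillon: 77% × 65% = 50.05%.
Total: 35% + 50.05% = 85.05%.

85.05%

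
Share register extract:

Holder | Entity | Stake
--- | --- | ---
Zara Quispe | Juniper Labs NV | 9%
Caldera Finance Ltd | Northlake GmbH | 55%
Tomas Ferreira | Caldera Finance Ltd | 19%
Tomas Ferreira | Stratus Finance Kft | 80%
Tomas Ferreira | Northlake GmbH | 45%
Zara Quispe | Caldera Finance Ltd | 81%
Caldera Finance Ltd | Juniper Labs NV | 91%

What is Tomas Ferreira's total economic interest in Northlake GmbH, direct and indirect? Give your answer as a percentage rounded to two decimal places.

55.45%

Tomas reaches Northlake along 2 paths.
Via Caldera: 19% × 55% = 10.45%.
Direct stake: 45% = 45%.
Total: 10.45% + 45% = 55.45%.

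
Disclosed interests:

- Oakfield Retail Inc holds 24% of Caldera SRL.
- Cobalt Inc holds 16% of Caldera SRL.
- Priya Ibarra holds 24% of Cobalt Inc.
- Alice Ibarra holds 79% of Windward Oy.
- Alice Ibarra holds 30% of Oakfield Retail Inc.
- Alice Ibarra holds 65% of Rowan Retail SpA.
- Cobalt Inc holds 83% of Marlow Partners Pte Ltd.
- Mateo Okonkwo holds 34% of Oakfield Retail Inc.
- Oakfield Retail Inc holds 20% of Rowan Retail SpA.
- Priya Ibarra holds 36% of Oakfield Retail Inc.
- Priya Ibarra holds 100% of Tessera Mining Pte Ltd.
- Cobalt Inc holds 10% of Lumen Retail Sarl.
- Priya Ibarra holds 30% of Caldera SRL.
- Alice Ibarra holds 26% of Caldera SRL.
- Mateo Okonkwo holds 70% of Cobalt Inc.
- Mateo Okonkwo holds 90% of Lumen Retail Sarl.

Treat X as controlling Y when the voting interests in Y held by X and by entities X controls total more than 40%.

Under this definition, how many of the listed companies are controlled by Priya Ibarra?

1

Priya holds 100% of Tessera, so Priya controls Tessera.
No other company's threshold is met.
Priya controls 1 company.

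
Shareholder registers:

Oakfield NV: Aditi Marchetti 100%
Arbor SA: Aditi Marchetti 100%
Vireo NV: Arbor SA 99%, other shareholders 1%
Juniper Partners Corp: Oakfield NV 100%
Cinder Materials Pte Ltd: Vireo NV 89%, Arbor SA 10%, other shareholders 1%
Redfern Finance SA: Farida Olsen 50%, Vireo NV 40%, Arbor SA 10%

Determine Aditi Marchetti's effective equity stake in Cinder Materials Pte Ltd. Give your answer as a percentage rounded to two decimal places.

Aditi reaches Cinder along 2 paths.
Via Arbor → Vireo: 100% × 99% × 89% = 88.11%.
Via Arbor: 100% × 10% = 10%.
Total: 88.11% + 10% = 98.11%.

98.11%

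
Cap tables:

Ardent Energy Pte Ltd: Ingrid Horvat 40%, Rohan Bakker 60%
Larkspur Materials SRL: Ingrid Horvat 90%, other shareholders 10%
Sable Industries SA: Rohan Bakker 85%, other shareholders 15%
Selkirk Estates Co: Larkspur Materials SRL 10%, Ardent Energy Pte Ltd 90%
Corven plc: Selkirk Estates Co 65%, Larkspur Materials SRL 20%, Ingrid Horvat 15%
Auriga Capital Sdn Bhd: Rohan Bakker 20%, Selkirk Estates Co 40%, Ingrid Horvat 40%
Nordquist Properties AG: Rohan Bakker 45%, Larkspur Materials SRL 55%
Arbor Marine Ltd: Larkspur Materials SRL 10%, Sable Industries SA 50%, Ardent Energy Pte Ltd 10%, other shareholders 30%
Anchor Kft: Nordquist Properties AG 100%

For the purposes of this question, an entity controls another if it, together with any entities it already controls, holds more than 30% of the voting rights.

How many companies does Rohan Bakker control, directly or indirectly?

8

Rohan holds 60% of Ardent, so Rohan controls Ardent.
Rohan holds 85% of Sable, so Rohan controls Sable.
Ardent holds 90% of Selkirk, so Rohan controls Selkirk.
Selkirk holds 65% of Corven, so Rohan controls Corven.
Rohan and Selkirk together hold 20% + 40% = 60% of Auriga, so Rohan controls Auriga.
Rohan holds 45% of Nordquist, so Rohan controls Nordquist.
Sable and Ardent together hold 50% + 10% = 60% of Arbor, so Rohan controls Arbor.
Nordquist holds 100% of Anchor, so Rohan controls Anchor.
No other company's threshold is met.
Rohan controls 8 companies.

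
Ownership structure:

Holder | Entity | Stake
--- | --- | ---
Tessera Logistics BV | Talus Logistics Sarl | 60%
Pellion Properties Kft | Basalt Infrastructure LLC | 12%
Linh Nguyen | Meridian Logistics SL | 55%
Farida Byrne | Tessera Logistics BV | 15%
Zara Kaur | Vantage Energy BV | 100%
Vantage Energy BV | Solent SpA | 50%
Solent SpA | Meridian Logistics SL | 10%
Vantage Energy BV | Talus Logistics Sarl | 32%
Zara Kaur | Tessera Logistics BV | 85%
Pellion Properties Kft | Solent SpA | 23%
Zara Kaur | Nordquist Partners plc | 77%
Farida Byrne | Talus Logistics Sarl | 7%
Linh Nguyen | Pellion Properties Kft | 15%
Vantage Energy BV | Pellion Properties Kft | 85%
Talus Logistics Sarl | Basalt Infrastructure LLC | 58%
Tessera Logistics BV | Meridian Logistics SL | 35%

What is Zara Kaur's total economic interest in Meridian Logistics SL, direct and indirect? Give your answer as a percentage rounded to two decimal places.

36.71%

Zara reaches Meridian along 3 paths.
Via Vantage → Pellion → Solent: 100% × 85% × 23% × 10% = 1.955%.
Via Vantage → Solent: 100% × 50% × 10% = 5%.
Via Tessera: 85% × 35% = 29.75%.
Total: 1.955% + 5% + 29.75% = 36.705%.
Rounded: 36.71%.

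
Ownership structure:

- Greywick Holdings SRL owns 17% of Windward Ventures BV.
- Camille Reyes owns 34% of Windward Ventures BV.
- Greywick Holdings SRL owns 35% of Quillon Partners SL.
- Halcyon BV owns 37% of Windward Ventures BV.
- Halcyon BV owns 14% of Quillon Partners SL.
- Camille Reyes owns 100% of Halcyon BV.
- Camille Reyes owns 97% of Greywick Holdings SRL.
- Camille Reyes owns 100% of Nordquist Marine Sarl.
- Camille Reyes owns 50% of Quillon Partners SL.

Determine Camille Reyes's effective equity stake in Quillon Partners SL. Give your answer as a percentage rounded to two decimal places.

97.95%

Camille reaches Quillon along 3 paths.
Via Greywick: 97% × 35% = 33.95%.
Direct stake: 50% = 50%.
Via Halcyon: 100% × 14% = 14%.
Total: 33.95% + 50% + 14% = 97.95%.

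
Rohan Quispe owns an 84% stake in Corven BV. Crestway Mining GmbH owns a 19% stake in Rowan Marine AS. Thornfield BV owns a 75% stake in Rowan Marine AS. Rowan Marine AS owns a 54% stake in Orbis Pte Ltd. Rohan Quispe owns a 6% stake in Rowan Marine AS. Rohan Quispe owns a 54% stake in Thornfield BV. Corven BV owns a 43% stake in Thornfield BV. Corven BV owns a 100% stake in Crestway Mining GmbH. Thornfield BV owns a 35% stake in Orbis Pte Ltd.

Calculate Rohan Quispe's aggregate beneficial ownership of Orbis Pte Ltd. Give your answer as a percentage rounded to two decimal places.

79.90%

Rohan reaches Orbis along 6 paths.
Via Thornfield: 54% × 35% = 18.9%.
Via Corven → Thornfield: 84% × 43% × 35% = 12.642%.
Via Thornfield → Rowan: 54% × 75% × 54% = 21.87%.
Via Corven → Thornfield → Rowan: 84% × 43% × 75% × 54% = 14.6286%.
Via Rowan: 6% × 54% = 3.24%.
Via Corven → Crestway → Rowan: 84% × 100% × 19% × 54% = 8.6184%.
Total: 18.9% + 12.642% + 21.87% + 14.6286% + 3.24% + 8.6184% = 79.899%.
Rounded: 79.90%.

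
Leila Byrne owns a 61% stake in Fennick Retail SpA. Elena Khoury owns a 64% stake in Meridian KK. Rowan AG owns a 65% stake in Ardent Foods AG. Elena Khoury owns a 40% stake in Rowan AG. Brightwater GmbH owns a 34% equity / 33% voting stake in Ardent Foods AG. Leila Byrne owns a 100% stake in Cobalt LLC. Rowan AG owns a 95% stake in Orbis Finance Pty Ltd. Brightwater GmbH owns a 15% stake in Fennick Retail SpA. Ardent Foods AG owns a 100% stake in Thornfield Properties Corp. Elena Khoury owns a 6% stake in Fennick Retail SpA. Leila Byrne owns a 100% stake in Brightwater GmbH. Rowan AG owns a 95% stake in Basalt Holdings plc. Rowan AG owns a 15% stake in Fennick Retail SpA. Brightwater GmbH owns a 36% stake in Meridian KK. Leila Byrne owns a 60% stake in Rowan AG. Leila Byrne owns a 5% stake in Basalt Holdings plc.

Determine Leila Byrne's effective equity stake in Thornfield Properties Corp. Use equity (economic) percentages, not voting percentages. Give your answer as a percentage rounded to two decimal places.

73.00%

Leila reaches Thornfield along 2 paths.
Via Rowan → Ardent: 60% × 65% × 100% = 39%.
Via Brightwater → Ardent: 100% × 34% × 100% = 34%.
Total: 39% + 34% = 73%.
Rounded: 73.00%.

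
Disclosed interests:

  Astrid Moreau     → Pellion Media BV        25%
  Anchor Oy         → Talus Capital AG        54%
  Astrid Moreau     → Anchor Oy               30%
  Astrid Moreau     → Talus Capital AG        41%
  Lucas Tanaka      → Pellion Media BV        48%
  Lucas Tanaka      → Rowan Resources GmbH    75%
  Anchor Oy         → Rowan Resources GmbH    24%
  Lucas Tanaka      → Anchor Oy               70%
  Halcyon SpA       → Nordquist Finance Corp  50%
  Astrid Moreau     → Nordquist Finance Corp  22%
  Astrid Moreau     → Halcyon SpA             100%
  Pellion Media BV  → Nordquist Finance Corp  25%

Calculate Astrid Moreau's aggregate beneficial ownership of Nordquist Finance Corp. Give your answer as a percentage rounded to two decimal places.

Astrid reaches Nordquist along 3 paths.
Via Halcyon: 100% × 50% = 50%.
Via Pellion: 25% × 25% = 6.25%.
Direct stake: 22% = 22%.
Total: 50% + 6.25% + 22% = 78.25%.

78.25%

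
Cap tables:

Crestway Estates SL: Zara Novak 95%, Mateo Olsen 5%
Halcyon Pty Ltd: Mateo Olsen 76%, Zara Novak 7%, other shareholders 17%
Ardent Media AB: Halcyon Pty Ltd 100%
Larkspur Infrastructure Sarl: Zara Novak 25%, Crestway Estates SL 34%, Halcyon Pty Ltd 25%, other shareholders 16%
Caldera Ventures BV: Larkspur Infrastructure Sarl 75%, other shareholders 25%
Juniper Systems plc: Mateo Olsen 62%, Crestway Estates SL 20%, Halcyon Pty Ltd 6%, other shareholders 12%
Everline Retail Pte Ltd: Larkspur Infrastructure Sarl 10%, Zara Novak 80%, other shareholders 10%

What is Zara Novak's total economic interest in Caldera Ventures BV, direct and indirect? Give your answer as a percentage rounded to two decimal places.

Zara reaches Caldera along 3 paths.
Via Larkspur: 25% × 75% = 18.75%.
Via Crestway → Larkspur: 95% × 34% × 75% = 24.225%.
Via Halcyon → Larkspur: 7% × 25% × 75% = 1.3125%.
Total: 18.75% + 24.225% + 1.3125% = 44.2875%.
Rounded: 44.29%.

44.29%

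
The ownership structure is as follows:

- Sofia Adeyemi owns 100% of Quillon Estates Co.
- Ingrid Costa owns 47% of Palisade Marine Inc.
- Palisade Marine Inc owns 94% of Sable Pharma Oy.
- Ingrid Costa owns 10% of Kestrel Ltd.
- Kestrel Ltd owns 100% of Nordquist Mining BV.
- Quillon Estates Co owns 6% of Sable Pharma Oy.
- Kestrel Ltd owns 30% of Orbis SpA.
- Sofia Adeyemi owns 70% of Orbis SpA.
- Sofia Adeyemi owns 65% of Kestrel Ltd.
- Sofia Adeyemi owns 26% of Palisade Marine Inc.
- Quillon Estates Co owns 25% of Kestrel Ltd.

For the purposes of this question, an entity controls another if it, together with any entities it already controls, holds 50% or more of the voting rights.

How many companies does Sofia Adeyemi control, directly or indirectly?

4

Sofia holds 100% of Quillon, so Sofia controls Quillon.
Sofia and Quillon together hold 65% + 25% = 90% of Kestrel, so Sofia controls Kestrel.
Sofia and Kestrel together hold 70% + 30% = 100% of Orbis, so Sofia controls Orbis.
Kestrel holds 100% of Nordquist, so Sofia controls Nordquist.
No other company's threshold is met.
Sofia controls 4 companies.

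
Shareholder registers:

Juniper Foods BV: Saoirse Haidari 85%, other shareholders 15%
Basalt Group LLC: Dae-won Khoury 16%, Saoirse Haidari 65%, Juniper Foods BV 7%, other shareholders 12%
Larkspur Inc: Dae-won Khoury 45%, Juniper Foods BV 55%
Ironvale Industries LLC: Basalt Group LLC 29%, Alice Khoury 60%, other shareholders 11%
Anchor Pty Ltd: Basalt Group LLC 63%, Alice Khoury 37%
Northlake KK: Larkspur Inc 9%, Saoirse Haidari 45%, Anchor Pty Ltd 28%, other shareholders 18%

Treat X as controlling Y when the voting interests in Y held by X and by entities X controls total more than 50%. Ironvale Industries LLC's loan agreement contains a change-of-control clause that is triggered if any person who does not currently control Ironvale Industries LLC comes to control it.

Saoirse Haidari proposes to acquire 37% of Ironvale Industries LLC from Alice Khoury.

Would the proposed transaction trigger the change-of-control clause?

The purchase adds only to Saoirse's holdings (Alice's stake shrinks), so Saoirse is the only person who could newly come to control Ironvale.
Saoirse holds 85% of Juniper, so Saoirse controls Juniper.
Saoirse and Juniper together hold 65% + 7% = 72% of Basalt, so Saoirse controls Basalt.
Juniper holds 55% of Larkspur, so Saoirse controls Larkspur.
Basalt holds 63% of Anchor, so Saoirse controls Anchor.
Larkspur and Saoirse and Anchor together hold 9% + 45% + 28% = 82% of Northlake, so Saoirse controls Northlake.
In Ironvale, Saoirse's side holds only 29%, not > 50%.
So before the transaction, Saoirse does not control Ironvale.
After the purchase, Saoirse holds 37% of Ironvale directly, and Alice's stake falls to 23%.
Basalt and Saoirse together hold 29% + 37% = 66% of Ironvale, so Saoirse controls Ironvale.
Saoirse did not control Ironvale before and does after, so the clause is triggered.

Yes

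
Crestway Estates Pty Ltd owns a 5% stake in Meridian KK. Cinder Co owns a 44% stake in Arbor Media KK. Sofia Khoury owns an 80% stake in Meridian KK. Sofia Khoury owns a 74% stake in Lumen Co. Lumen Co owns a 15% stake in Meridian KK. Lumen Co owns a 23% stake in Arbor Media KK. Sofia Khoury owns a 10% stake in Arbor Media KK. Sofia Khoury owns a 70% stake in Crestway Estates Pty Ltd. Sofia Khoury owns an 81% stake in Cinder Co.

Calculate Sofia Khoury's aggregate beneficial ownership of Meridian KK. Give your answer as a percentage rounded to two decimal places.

94.60%

Sofia reaches Meridian along 3 paths.
Via Lumen: 74% × 15% = 11.1%.
Via Crestway: 70% × 5% = 3.5%.
Direct stake: 80% = 80%.
Total: 11.1% + 3.5% + 80% = 94.6%.
Rounded: 94.60%.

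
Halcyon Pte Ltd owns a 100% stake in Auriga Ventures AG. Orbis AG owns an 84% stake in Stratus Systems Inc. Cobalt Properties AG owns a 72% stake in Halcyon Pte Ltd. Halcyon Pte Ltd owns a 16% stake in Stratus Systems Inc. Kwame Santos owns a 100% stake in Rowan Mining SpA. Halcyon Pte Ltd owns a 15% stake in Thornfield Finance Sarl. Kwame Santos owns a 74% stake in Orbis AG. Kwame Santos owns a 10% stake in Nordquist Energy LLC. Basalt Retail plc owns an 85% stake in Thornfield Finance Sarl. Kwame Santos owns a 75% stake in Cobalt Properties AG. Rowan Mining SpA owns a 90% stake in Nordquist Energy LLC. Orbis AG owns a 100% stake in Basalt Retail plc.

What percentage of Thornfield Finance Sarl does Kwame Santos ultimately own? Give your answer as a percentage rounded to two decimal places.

71.00%

Kwame reaches Thornfield along 2 paths.
Via Cobalt → Halcyon: 75% × 72% × 15% = 8.1%.
Via Orbis → Basalt: 74% × 100% × 85% = 62.9%.
Total: 8.1% + 62.9% = 71%.
Rounded: 71.00%.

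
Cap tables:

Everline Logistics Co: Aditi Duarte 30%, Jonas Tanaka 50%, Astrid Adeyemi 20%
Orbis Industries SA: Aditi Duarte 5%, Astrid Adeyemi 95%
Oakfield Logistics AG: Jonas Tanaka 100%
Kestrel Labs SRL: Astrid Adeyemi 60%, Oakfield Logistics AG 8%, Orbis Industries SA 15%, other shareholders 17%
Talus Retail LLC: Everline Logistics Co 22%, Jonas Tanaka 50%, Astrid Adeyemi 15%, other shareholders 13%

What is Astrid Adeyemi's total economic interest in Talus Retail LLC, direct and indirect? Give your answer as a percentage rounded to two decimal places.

19.40%

Astrid reaches Talus along 2 paths.
Via Everline: 20% × 22% = 4.4%.
Direct stake: 15% = 15%.
Total: 4.4% + 15% = 19.4%.
Rounded: 19.40%.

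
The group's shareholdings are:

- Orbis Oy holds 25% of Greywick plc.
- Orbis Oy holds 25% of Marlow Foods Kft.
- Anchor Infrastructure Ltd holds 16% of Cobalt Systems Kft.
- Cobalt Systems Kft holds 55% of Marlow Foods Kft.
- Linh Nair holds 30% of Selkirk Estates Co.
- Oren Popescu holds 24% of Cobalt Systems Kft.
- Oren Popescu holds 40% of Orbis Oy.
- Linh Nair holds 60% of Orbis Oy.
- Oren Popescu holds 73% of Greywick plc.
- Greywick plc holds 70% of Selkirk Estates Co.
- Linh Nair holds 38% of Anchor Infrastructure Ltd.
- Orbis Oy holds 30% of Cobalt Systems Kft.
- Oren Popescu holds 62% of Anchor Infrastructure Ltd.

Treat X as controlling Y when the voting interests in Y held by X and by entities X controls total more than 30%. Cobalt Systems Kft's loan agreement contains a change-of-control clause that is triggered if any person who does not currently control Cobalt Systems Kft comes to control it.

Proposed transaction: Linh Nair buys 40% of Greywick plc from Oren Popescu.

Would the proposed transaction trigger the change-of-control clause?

The purchase adds only to Linh's holdings (Oren's stake shrinks), so Linh is the only person who could newly come to control Cobalt.
Linh holds 60% of Orbis, so Linh controls Orbis.
Linh holds 38% of Anchor, so Linh controls Anchor.
Anchor and Orbis together hold 16% + 30% = 46% of Cobalt, so Linh controls Cobalt.
So Linh already controls Cobalt before the transaction.
After the purchase, Linh holds 40% of Greywick directly, and Oren's stake falls to 33%.
Linh controlled Cobalt already, so this is not a new person acquiring control; every other person's position is unchanged or reduced.
No new person acquires control, so the clause is not triggered.

No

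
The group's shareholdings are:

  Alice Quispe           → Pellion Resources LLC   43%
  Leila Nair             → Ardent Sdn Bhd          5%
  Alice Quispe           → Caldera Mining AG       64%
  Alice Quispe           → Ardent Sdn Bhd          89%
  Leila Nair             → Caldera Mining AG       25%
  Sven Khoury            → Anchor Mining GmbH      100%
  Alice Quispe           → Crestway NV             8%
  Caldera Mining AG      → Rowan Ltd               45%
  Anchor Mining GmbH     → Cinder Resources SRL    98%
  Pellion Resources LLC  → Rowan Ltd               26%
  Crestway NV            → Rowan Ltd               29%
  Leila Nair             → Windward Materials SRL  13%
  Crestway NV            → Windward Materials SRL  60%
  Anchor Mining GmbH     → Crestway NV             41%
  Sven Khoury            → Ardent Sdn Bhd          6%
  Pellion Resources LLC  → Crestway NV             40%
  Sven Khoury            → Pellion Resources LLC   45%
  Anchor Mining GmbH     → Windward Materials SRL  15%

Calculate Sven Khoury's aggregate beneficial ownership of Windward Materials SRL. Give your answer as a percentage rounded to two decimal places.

50.40%

Sven reaches Windward along 3 paths.
Via Anchor → Crestway: 100% × 41% × 60% = 24.6%.
Via Pellion → Crestway: 45% × 40% × 60% = 10.8%.
Via Anchor: 100% × 15% = 15%.
Total: 24.6% + 10.8% + 15% = 50.4%.
Rounded: 50.40%.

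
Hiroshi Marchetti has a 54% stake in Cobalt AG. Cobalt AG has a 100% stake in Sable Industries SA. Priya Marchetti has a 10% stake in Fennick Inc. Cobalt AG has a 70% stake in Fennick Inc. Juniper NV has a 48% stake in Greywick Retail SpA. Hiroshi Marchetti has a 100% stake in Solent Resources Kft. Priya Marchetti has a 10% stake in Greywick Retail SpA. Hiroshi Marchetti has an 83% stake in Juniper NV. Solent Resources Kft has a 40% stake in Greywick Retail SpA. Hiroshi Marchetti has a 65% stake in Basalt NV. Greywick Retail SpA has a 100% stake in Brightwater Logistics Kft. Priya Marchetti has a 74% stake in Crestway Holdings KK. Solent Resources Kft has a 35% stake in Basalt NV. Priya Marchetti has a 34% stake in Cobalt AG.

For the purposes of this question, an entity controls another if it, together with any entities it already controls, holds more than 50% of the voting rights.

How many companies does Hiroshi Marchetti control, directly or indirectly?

Hiroshi holds 54% of Cobalt, so Hiroshi controls Cobalt.
Hiroshi holds 83% of Juniper, so Hiroshi controls Juniper.
Hiroshi holds 100% of Solent, so Hiroshi controls Solent.
Hiroshi and Solent together hold 65% + 35% = 100% of Basalt, so Hiroshi controls Basalt.
Solent and Juniper together hold 40% + 48% = 88% of Greywick, so Hiroshi controls Greywick.
Cobalt holds 70% of Fennick, so Hiroshi controls Fennick.
Cobalt holds 100% of Sable, so Hiroshi controls Sable.
Greywick holds 100% of Brightwater, so Hiroshi controls Brightwater.
No other company's threshold is met.
Hiroshi controls 8 companies.

8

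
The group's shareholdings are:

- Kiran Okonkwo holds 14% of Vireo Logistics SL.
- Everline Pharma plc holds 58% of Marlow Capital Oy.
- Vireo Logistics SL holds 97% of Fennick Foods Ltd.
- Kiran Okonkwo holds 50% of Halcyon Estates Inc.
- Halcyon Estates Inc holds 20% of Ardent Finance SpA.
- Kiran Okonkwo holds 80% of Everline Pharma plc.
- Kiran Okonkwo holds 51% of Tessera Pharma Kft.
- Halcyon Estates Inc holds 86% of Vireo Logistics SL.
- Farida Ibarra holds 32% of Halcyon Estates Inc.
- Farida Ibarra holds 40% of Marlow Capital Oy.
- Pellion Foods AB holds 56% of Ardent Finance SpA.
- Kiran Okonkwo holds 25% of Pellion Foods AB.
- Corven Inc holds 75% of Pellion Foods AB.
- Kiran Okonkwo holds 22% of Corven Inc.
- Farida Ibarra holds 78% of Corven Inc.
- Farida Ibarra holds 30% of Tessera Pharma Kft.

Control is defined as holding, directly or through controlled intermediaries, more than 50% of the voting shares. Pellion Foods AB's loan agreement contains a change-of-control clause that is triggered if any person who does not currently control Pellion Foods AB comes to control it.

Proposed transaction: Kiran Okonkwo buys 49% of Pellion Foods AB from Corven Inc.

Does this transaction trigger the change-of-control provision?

Yes

The purchase adds only to Kiran's holdings (Corven's stake shrinks), so Kiran is the only person who could newly come to control Pellion.
Kiran holds 51% of Tessera, so Kiran controls Tessera.
Kiran holds 80% of Everline, so Kiran controls Everline.
Everline holds 58% of Marlow, so Kiran controls Marlow.
In Pellion, Kiran's side holds only 25%, not > 50%.
So before the transaction, Kiran does not control Pellion.
After the purchase, Kiran's direct stake in Pellion rises to 25% + 49% = 74%, and Corven's stake falls to 26%.
Kiran holds 74% of Pellion, so Kiran controls Pellion.
Kiran did not control Pellion before and does after, so the clause is triggered.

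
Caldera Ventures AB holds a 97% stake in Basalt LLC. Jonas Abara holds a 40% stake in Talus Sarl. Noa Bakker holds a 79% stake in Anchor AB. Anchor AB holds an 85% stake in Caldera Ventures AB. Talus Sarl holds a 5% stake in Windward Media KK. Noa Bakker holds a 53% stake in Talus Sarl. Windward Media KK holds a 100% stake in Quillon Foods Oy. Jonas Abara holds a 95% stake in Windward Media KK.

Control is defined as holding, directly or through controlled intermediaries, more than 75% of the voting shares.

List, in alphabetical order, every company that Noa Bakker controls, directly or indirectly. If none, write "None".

Noa holds 79% of Anchor, so Noa controls Anchor.
Anchor holds 85% of Caldera, so Noa controls Caldera.
Caldera holds 97% of Basalt, so Noa controls Basalt.
No other company's threshold is met.

Anchor AB, Basalt LLC, Caldera Ventures AB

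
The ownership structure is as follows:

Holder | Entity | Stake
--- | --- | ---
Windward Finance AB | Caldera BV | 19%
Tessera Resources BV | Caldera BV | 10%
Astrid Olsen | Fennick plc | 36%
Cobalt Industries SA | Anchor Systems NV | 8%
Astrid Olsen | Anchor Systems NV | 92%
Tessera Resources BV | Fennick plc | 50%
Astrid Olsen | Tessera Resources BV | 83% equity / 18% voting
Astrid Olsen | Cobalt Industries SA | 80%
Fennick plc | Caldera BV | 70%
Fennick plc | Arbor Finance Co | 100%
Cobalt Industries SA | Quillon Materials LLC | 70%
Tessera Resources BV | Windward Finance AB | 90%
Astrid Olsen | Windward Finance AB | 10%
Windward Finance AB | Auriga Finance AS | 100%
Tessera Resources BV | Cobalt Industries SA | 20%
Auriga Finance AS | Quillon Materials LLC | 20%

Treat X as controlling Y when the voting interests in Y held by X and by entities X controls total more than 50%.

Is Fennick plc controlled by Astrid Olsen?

Astrid holds 80% of Cobalt, so Astrid controls Cobalt.
Cobalt holds 70% of Quillon, so Astrid controls Quillon.
Cobalt and Astrid together hold 8% + 92% = 100% of Anchor, so Astrid controls Anchor.
In Fennick, Astrid's side holds only 36%, not > 50%.
So Astrid does not control Fennick.

No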